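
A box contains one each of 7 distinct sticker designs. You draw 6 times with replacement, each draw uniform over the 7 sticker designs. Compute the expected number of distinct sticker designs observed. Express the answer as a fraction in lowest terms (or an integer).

Let Xⱼ=1 if type j appears at least once. P(Xⱼ=1) = 1 − ((7−1)/7)^6 = 70993/117649.
E[#distinct] = 7·70993/117649 = 70993/16807.

70993/16807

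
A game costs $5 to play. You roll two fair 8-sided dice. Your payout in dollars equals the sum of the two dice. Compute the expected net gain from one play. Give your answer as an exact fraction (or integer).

Distribution of the sum of the two dice: 2 w.p. 1/64, 3 w.p. 1/32, 4 w.p. 3/64, 5 w.p. 1/16, 6 w.p. 5/64, 7 w.p. 3/32, …
E[payout] = (1/64)·2 + (1/32)·3 + (3/64)·4 + (1/16)·5 + (5/64)·6 + (3/32)·7 + (7/64)·8 + (1/8)·9 + (7/64)·10 + (3/32)·11 + (5/64)·12 + (1/16)·13 + (3/64)·14 + (1/32)·15 + (1/64)·16 = 9
Expected profit = 9 − 5 = 4

$4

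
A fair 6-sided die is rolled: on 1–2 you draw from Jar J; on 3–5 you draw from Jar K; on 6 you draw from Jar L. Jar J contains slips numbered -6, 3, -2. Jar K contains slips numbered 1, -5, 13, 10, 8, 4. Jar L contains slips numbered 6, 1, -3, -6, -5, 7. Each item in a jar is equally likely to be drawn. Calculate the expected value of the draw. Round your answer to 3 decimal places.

E[X | Jar J] = (-6 + 3 − 2)/3 = -5/3
E[X | Jar K] = (1 − 5 + 13 + 10 + 8 + 4)/6 = 31/6
E[X | Jar L] = (6 + 1 − 3 − 6 − 5 + 7)/6 = 0
E[X] = (1/3)·(-5/3) + (1/2)·31/6 + (1/6)·0 = 73/36 ≈ 2.028

2.028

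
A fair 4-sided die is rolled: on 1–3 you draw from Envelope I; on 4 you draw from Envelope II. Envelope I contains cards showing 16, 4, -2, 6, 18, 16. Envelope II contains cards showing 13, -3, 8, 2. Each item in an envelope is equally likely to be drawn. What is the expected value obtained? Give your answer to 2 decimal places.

8.50

E[X | Envelope I] = (16 + 4 − 2 + 6 + 18 + 16)/6 = 29/3
E[X | Envelope II] = (13 − 3 + 8 + 2)/4 = 5
E[X] = (3/4)·29/3 + (1/4)·5 = 17/2 ≈ 8.50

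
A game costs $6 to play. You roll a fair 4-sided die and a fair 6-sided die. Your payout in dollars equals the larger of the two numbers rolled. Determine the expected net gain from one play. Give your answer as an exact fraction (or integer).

-25/12 dollars

Distribution of the larger of the two numbers rolled: 1 w.p. 1/24, 2 w.p. 1/8, 3 w.p. 5/24, 4 w.p. 7/24, 5 w.p. 1/6, 6 w.p. 1/6
E[payout] = (1/24)·1 + (1/8)·2 + (5/24)·3 + (7/24)·4 + (1/6)·5 + (1/6)·6 = 47/12
Expected profit = 47/12 − 6 = -25/12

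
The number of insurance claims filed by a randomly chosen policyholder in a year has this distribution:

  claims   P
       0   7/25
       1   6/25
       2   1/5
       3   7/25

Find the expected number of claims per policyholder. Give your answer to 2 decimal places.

E[X] = (7/25)·0 + (6/25)·1 + (1/5)·2 + (7/25)·3
     = 37/25 ≈ 1.48

1.48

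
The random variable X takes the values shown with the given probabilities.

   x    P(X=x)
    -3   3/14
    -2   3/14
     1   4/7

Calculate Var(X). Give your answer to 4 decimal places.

3.1071

E[X] = (3/14)·(-3) + (3/14)·(-2) + (4/7)·1 = -1/2
E[X²] = (3/14)·9 + (3/14)·4 + (4/7)·1 = 47/14
Var(X) = 47/14 − (-1/2)² = 87/28 ≈ 3.1071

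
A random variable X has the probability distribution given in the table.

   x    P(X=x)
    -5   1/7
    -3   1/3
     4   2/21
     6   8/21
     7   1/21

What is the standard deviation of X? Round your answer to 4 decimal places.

4.7423

E[X] = 9/7, E[X²] = 169/7
Var(X) = E[X²] − (E[X])² = 169/7 − 81/49 = 1102/49
SD(X) = √(1102/49) ≈ 4.7423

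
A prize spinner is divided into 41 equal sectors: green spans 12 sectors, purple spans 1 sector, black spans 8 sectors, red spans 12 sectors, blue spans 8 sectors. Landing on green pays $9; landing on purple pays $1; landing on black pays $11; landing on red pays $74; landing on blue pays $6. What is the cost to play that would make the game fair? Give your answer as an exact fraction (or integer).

1133/41 dollars

E[payout] = (12/41)·9 + (1/41)·1 + (8/41)·11 + (12/41)·74 + (8/41)·6 = 1133/41
Fair fee = E[payout] = 1133/41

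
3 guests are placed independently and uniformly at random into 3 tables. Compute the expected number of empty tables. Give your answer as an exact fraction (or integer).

8/9

Let Xⱼ=1 if table j is empty. P(Xⱼ=1) = ((3-1)/3)^3 = 8/27.
By linearity, E[#empty] = 3·8/27 = 8/9.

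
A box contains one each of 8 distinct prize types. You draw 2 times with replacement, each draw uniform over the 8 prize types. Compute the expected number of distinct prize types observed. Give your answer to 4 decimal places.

Let Xⱼ=1 if type j appears at least once. P(Xⱼ=1) = 1 − ((8−1)/8)^2 = 15/64.
E[#distinct] = 8·15/64 = 15/8.
≈ 1.8750

1.8750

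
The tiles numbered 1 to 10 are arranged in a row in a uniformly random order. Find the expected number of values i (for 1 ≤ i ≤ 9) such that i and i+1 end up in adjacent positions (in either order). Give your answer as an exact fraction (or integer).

For each i ∈ {1,…,9}, let Xᵢ = 1 if i and i+1 are adjacent. P(Xᵢ=1) = 2·(10−1)!/10! = 2/10.
By linearity, E[ΣXᵢ] = (9)·(2/10) = 9/5.

9/5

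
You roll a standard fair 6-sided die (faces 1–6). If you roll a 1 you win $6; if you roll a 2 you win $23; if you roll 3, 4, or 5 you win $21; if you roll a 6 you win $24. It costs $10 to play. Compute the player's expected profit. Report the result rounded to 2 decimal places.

E[payout] = (1/6)·6 + (1/2)·21 + (1/6)·23 + (1/6)·24 = 58/3
Expected profit = 58/3 − 10 = 28/3 ≈ $9.33

$9.33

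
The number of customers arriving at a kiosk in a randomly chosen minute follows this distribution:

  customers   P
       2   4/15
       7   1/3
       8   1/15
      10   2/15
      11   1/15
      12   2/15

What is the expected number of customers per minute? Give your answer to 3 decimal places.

7.067

E[X] = (4/15)·2 + (1/3)·7 + (1/15)·8 + (2/15)·10 + (1/15)·11 + (2/15)·12
     = 106/15 ≈ 7.067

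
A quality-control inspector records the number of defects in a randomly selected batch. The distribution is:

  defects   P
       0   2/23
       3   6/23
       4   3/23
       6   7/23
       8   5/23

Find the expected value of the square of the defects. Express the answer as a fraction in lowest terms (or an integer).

674/23

E[X²] = (2/23)·0 + (6/23)·9 + (3/23)·16 + (7/23)·36 + (5/23)·64
     = 674/23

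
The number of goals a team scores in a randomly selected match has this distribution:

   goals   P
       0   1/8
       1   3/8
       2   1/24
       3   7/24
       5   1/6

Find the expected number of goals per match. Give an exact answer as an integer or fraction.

13/6

E[X] = (1/8)·0 + (3/8)·1 + (1/24)·2 + (7/24)·3 + (1/6)·5
     = 13/6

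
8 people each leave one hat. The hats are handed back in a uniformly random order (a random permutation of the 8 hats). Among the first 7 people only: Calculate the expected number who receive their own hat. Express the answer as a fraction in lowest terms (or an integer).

Let Xᵢ = 1 if person i gets their own hat. For each i, P(Xᵢ=1) = 1/8.
By linearity of expectation, E[X₁+…+X_7] = 7·(1/8) = 7/8.

7/8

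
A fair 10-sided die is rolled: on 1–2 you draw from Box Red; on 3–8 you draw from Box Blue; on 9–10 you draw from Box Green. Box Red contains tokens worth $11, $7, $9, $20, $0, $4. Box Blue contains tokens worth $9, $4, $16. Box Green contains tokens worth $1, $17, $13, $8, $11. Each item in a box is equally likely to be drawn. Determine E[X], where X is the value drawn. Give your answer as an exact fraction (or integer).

E[X | Box Red] = (11 + 7 + 9 + 20 + 0 + 4)/6 = 17/2
E[X | Box Blue] = (9 + 4 + 16)/3 = 29/3
E[X | Box Green] = (1 + 17 + 13 + 8 + 11)/5 = 10
E[X] = (1/5)·17/2 + (3/5)·29/3 + (1/5)·10 = 19/2

19/2 dollars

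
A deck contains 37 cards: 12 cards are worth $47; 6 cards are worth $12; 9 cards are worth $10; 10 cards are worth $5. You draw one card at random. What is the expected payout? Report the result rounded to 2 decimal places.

$20.97

E[payout] = (12/37)·47 + (6/37)·12 + (9/37)·10 + (10/37)·5 = 776/37
≈ $20.97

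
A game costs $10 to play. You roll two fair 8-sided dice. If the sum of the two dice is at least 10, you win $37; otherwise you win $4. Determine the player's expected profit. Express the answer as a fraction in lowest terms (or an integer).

135/16 dollars

E[payout] = (9/16)·4 + (7/16)·37 = 295/16
Expected profit = 295/16 − 10 = 135/16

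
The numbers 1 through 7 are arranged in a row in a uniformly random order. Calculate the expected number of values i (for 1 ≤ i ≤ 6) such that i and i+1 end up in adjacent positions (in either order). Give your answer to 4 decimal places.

For each i ∈ {1,…,6}, let Xᵢ = 1 if i and i+1 are adjacent. P(Xᵢ=1) = 2·(7−1)!/7! = 2/7.
By linearity, E[ΣXᵢ] = (6)·(2/7) = 12/7.
≈ 1.7143

1.7143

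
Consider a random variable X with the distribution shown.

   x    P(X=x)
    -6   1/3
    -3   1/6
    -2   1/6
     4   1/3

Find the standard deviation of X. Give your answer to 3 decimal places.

E[X] = -3/2, E[X²] = 39/2
Var(X) = E[X²] − (E[X])² = 39/2 − 9/4 = 69/4
SD(X) = √(69/4) ≈ 4.153

4.153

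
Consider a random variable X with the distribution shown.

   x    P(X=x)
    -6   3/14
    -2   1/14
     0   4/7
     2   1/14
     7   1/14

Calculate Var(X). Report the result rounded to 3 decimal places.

11.168

E[X] = (3/14)·(-6) + (1/14)·(-2) + (4/7)·0 + (1/14)·2 + (1/14)·7 = -11/14
E[X²] = (3/14)·36 + (1/14)·4 + (4/7)·0 + (1/14)·4 + (1/14)·49 = 165/14
Var(X) = 165/14 − (-11/14)² = 2189/196 ≈ 11.168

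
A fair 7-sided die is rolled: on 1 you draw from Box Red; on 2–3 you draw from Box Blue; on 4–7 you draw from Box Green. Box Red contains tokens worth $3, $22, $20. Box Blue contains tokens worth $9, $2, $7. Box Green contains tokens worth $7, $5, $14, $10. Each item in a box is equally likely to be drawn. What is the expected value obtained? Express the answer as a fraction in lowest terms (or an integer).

$9

E[X | Box Red] = (3 + 22 + 20)/3 = 15
E[X | Box Blue] = (9 + 2 + 7)/3 = 6
E[X | Box Green] = (7 + 5 + 14 + 10)/4 = 9
E[X] = (1/7)·15 + (2/7)·6 + (4/7)·9 = 9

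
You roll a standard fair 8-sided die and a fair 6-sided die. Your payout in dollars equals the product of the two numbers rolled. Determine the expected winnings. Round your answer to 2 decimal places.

$15.75

Distribution of the product of the two numbers rolled: 1 w.p. 1/48, 2 w.p. 1/24, 3 w.p. 1/24, 4 w.p. 1/16, 5 w.p. 1/24, 6 w.p. 1/12, …
E[payout] = (1/48)·1 + (1/24)·2 + (1/24)·3 + (1/16)·4 + (1/24)·5 + (1/12)·6 + (1/48)·7 + (1/16)·8 + (1/48)·9 + (1/24)·10 + (1/12)·12 + (1/48)·14 + (1/24)·15 + (1/24)·16 + (1/24)·18 + (1/24)·20 + (1/48)·21 + (1/16)·24 + (1/48)·25 + (1/48)·28 + (1/24)·30 + (1/48)·32 + (1/48)·35 + (1/48)·36 + (1/48)·40 + (1/48)·42 + (1/48)·48 = 63/4
≈ $15.75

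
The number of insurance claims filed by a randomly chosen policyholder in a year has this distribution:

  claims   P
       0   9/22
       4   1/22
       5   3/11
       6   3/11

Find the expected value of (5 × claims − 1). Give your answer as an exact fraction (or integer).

E[5x-1] = (9/22)·(-1) + (1/22)·19 + (3/11)·24 + (3/11)·29
     = 164/11

164/11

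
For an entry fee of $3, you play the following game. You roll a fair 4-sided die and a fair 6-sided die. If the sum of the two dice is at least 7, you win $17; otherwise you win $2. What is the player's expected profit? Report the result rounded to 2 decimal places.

E[payout] = (7/12)·2 + (5/12)·17 = 33/4
Expected profit = 33/4 − 3 = 21/4 ≈ $5.25

$5.25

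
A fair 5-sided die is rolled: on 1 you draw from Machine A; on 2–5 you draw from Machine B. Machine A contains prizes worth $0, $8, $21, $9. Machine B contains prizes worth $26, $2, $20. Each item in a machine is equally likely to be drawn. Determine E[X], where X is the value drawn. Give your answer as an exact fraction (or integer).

E[X | Machine A] = (0 + 8 + 21 + 9)/4 = 19/2
E[X | Machine B] = (26 + 2 + 20)/3 = 16
E[X] = (1/5)·19/2 + (4/5)·16 = 147/10

147/10 dollars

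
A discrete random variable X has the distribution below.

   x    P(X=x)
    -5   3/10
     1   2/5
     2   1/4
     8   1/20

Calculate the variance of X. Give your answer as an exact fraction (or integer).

E[X] = (3/10)·(-5) + (2/5)·1 + (1/4)·2 + (1/20)·8 = -1/5
E[X²] = (3/10)·25 + (2/5)·1 + (1/4)·4 + (1/20)·64 = 121/10
Var(X) = 121/10 − (-1/5)² = 603/50

603/50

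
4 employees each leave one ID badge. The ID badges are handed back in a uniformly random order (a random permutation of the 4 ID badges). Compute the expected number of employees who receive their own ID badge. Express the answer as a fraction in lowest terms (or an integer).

1

Let Xᵢ = 1 if person i gets their own ID badge. For each i, P(Xᵢ=1) = 1/4.
By linearity of expectation, E[X₁+…+X_4] = 4·(1/4) = 1.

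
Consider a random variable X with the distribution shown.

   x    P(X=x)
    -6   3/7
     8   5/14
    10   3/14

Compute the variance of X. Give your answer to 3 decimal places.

E[X] = (3/7)·(-6) + (5/14)·8 + (3/14)·10 = 17/7
E[X²] = (3/7)·36 + (5/14)·64 + (3/14)·100 = 418/7
Var(X) = 418/7 − (17/7)² = 2637/49 ≈ 53.816

53.816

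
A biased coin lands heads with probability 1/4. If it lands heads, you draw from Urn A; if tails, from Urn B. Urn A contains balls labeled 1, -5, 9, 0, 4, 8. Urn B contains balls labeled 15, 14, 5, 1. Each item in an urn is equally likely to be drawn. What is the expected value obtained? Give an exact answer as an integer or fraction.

349/48

E[X | Urn A] = (1 − 5 + 9 + 0 + 4 + 8)/6 = 17/6
E[X | Urn B] = (15 + 14 + 5 + 1)/4 = 35/4
E[X] = (1/4)·17/6 + (3/4)·35/4 = 349/48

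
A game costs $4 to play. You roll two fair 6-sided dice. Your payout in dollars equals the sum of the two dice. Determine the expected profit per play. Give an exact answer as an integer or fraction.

Distribution of the sum of the two dice: 2 w.p. 1/36, 3 w.p. 1/18, 4 w.p. 1/12, 5 w.p. 1/9, 6 w.p. 5/36, 7 w.p. 1/6, …
E[payout] = (1/36)·2 + (1/18)·3 + (1/12)·4 + (1/9)·5 + (5/36)·6 + (1/6)·7 + (5/36)·8 + (1/9)·9 + (1/12)·10 + (1/18)·11 + (1/36)·12 = 7
Expected profit = 7 − 4 = 3

$3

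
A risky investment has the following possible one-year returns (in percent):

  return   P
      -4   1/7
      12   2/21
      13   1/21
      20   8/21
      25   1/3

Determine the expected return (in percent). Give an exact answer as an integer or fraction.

120/7

E[X] = (1/7)·(-4) + (2/21)·12 + (1/21)·13 + (8/21)·20 + (1/3)·25
     = 120/7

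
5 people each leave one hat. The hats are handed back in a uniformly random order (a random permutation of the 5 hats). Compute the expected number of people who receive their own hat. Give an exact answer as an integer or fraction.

1

Let Xᵢ = 1 if person i gets their own hat. For each i, P(Xᵢ=1) = 1/5.
By linearity of expectation, E[X₁+…+X_5] = 5·(1/5) = 1.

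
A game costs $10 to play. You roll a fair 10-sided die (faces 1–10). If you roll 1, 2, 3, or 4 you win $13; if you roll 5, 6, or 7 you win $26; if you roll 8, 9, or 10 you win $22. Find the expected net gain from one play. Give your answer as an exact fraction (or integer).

48/5 dollars

E[payout] = (2/5)·13 + (3/10)·22 + (3/10)·26 = 98/5
Expected profit = 98/5 − 10 = 48/5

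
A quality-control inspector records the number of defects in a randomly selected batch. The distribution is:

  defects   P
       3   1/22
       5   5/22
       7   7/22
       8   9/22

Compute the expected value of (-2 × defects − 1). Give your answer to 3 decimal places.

E[-2x-1] = (1/22)·(-7) + (5/22)·(-11) + (7/22)·(-15) + (9/22)·(-17)
     = -160/11 ≈ -14.545

-14.545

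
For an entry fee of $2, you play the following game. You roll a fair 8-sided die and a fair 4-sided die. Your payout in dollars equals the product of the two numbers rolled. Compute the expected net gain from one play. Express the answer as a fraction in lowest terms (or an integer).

Distribution of the product of the two numbers rolled: 1 w.p. 1/32, 2 w.p. 1/16, 3 w.p. 1/16, 4 w.p. 3/32, 5 w.p. 1/32, 6 w.p. 3/32, …
E[payout] = (1/32)·1 + (1/16)·2 + (1/16)·3 + (3/32)·4 + (1/32)·5 + (3/32)·6 + (1/32)·7 + (3/32)·8 + (1/32)·9 + (1/32)·10 + (3/32)·12 + (1/32)·14 + (1/32)·15 + (1/16)·16 + (1/32)·18 + (1/32)·20 + (1/32)·21 + (1/16)·24 + (1/32)·28 + (1/32)·32 = 45/4
Expected profit = 45/4 − 2 = 37/4

37/4 dollars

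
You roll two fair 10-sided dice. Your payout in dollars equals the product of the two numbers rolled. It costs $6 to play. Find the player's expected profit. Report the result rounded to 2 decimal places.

$24.25

Distribution of the product of the two numbers rolled: 1 w.p. 1/100, 2 w.p. 1/50, 3 w.p. 1/50, 4 w.p. 3/100, 5 w.p. 1/50, 6 w.p. 1/25, …
E[payout] = (1/100)·1 + (1/50)·2 + (1/50)·3 + (3/100)·4 + (1/50)·5 + (1/25)·6 + (1/50)·7 + (1/25)·8 + (3/100)·9 + (1/25)·10 + (1/25)·12 + (1/50)·14 + (1/50)·15 + (3/100)·16 + (1/25)·18 + (1/25)·20 + (1/50)·21 + (1/25)·24 + (1/100)·25 + (1/50)·27 + (1/50)·28 + (1/25)·30 + (1/50)·32 + (1/50)·35 + (3/100)·36 + (1/25)·40 + (1/50)·42 + (1/50)·45 + (1/50)·48 + (1/100)·49 + (1/50)·50 + (1/50)·54 + (1/50)·56 + (1/50)·60 + (1/50)·63 + (1/100)·64 + (1/50)·70 + (1/50)·72 + (1/50)·80 + (1/100)·81 + (1/50)·90 + (1/100)·100 = 121/4
Expected profit = 121/4 − 6 = 97/4 ≈ $24.25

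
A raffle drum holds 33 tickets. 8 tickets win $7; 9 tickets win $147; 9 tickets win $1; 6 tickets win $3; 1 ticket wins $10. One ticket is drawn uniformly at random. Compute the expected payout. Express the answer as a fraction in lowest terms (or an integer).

472/11 dollars

E[payout] = (8/33)·7 + (9/33)·147 + (9/33)·1 + (6/33)·3 + (1/33)·10 = 472/11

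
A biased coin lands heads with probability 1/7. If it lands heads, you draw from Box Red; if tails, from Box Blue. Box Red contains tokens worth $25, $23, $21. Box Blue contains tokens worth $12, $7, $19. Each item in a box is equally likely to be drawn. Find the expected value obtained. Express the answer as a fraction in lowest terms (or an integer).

E[X | Box Red] = (25 + 23 + 21)/3 = 23
E[X | Box Blue] = (12 + 7 + 19)/3 = 38/3
E[X] = (1/7)·23 + (6/7)·38/3 = 99/7

99/7 dollars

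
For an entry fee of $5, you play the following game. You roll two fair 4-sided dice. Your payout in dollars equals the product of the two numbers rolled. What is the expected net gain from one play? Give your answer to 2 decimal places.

Distribution of the product of the two numbers rolled: 1 w.p. 1/16, 2 w.p. 1/8, 3 w.p. 1/8, 4 w.p. 3/16, 6 w.p. 1/8, 8 w.p. 1/8, …
E[payout] = (1/16)·1 + (1/8)·2 + (1/8)·3 + (3/16)·4 + (1/8)·6 + (1/8)·8 + (1/16)·9 + (1/8)·12 + (1/16)·16 = 25/4
Expected profit = 25/4 − 5 = 5/4 ≈ $1.25

$1.25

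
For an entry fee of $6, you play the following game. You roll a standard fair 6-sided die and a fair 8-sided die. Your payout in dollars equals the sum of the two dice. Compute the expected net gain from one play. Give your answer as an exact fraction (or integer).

Distribution of the sum of the two dice: 2 w.p. 1/48, 3 w.p. 1/24, 4 w.p. 1/16, 5 w.p. 1/12, 6 w.p. 5/48, 7 w.p. 1/8, …
E[payout] = (1/48)·2 + (1/24)·3 + (1/16)·4 + (1/12)·5 + (5/48)·6 + (1/8)·7 + (1/8)·8 + (1/8)·9 + (5/48)·10 + (1/12)·11 + (1/16)·12 + (1/24)·13 + (1/48)·14 = 8
Expected profit = 8 − 6 = 2

$2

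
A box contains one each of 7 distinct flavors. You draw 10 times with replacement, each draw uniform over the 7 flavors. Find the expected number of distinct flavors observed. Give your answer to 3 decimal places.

Let Xⱼ=1 if type j appears at least once. P(Xⱼ=1) = 1 − ((7−1)/7)^10 = 222009073/282475249.
E[#distinct] = 7·222009073/282475249 = 222009073/40353607.
≈ 5.502

5.502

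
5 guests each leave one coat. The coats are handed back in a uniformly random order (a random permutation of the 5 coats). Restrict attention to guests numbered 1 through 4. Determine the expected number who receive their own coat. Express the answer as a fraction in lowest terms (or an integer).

Let Xᵢ = 1 if person i gets their own coat. For each i, P(Xᵢ=1) = 1/5.
By linearity of expectation, E[X₁+…+X_4] = 4·(1/5) = 4/5.

4/5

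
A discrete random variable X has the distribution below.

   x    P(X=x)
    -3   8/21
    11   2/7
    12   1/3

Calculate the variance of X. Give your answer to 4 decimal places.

50.0000

E[X] = (8/21)·(-3) + (2/7)·11 + (1/3)·12 = 6
E[X²] = (8/21)·9 + (2/7)·121 + (1/3)·144 = 86
Var(X) = 86 − (6)² = 50 ≈ 50.0000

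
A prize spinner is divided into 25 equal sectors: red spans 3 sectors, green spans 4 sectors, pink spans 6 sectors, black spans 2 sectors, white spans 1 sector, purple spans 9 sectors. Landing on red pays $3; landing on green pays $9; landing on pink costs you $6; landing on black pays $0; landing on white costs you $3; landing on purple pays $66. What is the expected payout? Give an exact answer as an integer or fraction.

E[payout] = (3/25)·3 + (4/25)·9 + (6/25)·(-6) + (2/25)·0 + (1/25)·(-3) + (9/25)·66 = 24

$24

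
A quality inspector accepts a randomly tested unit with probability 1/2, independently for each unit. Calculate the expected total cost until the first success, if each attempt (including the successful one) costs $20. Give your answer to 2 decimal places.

E[#attempts] = 1/p = 2; E[cost] = 20·2 = 40.
≈ 40.00

$40.00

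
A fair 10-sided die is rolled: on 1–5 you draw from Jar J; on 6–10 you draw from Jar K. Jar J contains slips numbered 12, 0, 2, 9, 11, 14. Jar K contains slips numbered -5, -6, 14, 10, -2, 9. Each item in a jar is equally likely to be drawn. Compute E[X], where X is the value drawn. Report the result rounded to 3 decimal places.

5.667

E[X | Jar J] = (12 + 0 + 2 + 9 + 11 + 14)/6 = 8
E[X | Jar K] = (-5 − 6 + 14 + 10 − 2 + 9)/6 = 10/3
E[X] = (1/2)·8 + (1/2)·10/3 = 17/3 ≈ 5.667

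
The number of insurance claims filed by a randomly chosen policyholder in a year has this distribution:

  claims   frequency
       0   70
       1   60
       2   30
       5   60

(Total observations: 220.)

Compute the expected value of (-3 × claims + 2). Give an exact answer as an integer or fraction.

-41/11

Total = 220, so P(claims=0) = 70/220, etc.
E[-3x+2] = (7/22)·2 + (3/11)·(-1) + (3/22)·(-4) + (3/11)·(-13)
     = -41/11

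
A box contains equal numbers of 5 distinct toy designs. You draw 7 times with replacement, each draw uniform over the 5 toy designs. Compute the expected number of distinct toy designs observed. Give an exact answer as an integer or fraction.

61741/15625

Let Xⱼ=1 if type j appears at least once. P(Xⱼ=1) = 1 − ((5−1)/5)^7 = 61741/78125.
E[#distinct] = 5·61741/78125 = 61741/15625.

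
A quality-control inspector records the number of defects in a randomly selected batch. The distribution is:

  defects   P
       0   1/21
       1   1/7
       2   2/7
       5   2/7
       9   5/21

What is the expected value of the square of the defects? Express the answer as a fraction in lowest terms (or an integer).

194/7

E[X²] = (1/21)·0 + (1/7)·1 + (2/7)·4 + (2/7)·25 + (5/21)·81
     = 194/7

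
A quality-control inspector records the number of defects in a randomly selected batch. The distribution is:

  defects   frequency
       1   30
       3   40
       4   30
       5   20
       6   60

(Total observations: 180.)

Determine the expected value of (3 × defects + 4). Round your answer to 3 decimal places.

16.167

Total = 180, so P(defects=1) = 30/180, etc.
E[3x+4] = (1/6)·7 + (2/9)·13 + (1/6)·16 + (1/9)·19 + (1/3)·22
     = 97/6 ≈ 16.167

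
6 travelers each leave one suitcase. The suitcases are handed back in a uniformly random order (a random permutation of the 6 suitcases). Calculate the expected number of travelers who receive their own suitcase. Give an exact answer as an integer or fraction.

1

Let Xᵢ = 1 if person i gets their own suitcase. For each i, P(Xᵢ=1) = 1/6.
By linearity of expectation, E[X₁+…+X_6] = 6·(1/6) = 1.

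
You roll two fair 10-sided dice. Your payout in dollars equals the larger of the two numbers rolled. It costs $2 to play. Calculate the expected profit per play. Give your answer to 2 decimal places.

$5.15

Distribution of the larger of the two numbers rolled: 1 w.p. 1/100, 2 w.p. 3/100, 3 w.p. 1/20, 4 w.p. 7/100, 5 w.p. 9/100, 6 w.p. 11/100, …
E[payout] = (1/100)·1 + (3/100)·2 + (1/20)·3 + (7/100)·4 + (9/100)·5 + (11/100)·6 + (13/100)·7 + (3/20)·8 + (17/100)·9 + (19/100)·10 = 143/20
Expected profit = 143/20 − 2 = 103/20 ≈ $5.15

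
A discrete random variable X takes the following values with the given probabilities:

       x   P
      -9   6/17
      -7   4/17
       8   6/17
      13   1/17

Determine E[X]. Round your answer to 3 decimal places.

-1.235

E[X] = (6/17)·(-9) + (4/17)·(-7) + (6/17)·8 + (1/17)·13
     = -21/17 ≈ -1.235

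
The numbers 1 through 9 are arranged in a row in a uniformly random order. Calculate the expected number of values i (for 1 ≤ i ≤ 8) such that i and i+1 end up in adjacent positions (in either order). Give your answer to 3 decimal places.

For each i ∈ {1,…,8}, let Xᵢ = 1 if i and i+1 are adjacent. P(Xᵢ=1) = 2·(9−1)!/9! = 2/9.
By linearity, E[ΣXᵢ] = (8)·(2/9) = 16/9.
≈ 1.778

1.778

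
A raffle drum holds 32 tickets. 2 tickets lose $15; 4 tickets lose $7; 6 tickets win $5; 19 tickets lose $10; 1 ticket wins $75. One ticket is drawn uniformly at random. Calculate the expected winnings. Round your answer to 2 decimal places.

E[payout] = (2/32)·(-15) + (4/32)·(-7) + (6/32)·5 + (19/32)·(-10) + (1/32)·75 = -143/32
≈ -$4.47

-$4.47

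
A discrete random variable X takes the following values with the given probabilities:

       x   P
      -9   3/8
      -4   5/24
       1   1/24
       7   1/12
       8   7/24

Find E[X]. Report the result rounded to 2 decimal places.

-1.25

E[X] = (3/8)·(-9) + (5/24)·(-4) + (1/24)·1 + (1/12)·7 + (7/24)·8
     = -5/4 ≈ -1.25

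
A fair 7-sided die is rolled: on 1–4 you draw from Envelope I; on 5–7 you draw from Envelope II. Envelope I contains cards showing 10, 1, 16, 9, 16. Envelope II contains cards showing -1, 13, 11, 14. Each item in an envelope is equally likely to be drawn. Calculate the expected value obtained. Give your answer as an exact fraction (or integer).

E[X | Envelope I] = (10 + 1 + 16 + 9 + 16)/5 = 52/5
E[X | Envelope II] = (-1 + 13 + 11 + 14)/4 = 37/4
E[X] = (4/7)·52/5 + (3/7)·37/4 = 1387/140

1387/140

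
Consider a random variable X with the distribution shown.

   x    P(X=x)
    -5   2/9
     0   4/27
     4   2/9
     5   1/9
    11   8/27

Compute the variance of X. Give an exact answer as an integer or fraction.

25394/729

E[X] = (2/9)·(-5) + (4/27)·0 + (2/9)·4 + (1/9)·5 + (8/27)·11 = 97/27
E[X²] = (2/9)·25 + (4/27)·0 + (2/9)·16 + (1/9)·25 + (8/27)·121 = 1289/27
Var(X) = 1289/27 − (97/27)² = 25394/729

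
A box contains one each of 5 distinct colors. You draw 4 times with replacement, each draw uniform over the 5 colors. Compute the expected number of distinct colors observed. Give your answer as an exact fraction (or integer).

369/125

Let Xⱼ=1 if type j appears at least once. P(Xⱼ=1) = 1 − ((5−1)/5)^4 = 369/625.
E[#distinct] = 5·369/625 = 369/125.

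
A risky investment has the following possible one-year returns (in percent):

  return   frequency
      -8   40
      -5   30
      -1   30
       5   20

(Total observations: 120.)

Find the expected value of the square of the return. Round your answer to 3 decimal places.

Total = 120, so P(return=-8) = 40/120, etc.
E[X²] = (1/3)·64 + (1/4)·25 + (1/4)·1 + (1/6)·25
     = 32 ≈ 32.000

32.000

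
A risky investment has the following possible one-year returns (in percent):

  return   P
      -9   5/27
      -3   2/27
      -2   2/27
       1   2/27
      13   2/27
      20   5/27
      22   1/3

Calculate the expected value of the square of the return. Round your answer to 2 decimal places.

E[X²] = (5/27)·81 + (2/27)·9 + (2/27)·4 + (2/27)·1 + (2/27)·169 + (5/27)·400 + (1/3)·484
     = 7127/27 ≈ 263.96

263.96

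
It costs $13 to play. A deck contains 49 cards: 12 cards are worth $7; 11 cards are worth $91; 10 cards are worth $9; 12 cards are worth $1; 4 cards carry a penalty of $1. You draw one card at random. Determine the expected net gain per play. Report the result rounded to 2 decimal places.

$11.14

E[payout] = (12/49)·7 + (11/49)·91 + (10/49)·9 + (12/49)·1 + (4/49)·(-1) = 169/7
Expected profit = 169/7 − 13 = 78/7 ≈ $11.14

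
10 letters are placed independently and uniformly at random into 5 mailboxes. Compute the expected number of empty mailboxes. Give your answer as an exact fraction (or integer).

Let Xⱼ=1 if mailbox j is empty. P(Xⱼ=1) = ((5-1)/5)^10 = 1048576/9765625.
By linearity, E[#empty] = 5·1048576/9765625 = 1048576/1953125.

1048576/1953125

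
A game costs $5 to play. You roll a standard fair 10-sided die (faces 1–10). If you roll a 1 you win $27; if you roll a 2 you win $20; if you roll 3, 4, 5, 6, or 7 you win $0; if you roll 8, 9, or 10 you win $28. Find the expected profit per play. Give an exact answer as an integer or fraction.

81/10 dollars

E[payout] = (1/2)·0 + (1/10)·20 + (1/10)·27 + (3/10)·28 = 131/10
Expected profit = 131/10 − 5 = 81/10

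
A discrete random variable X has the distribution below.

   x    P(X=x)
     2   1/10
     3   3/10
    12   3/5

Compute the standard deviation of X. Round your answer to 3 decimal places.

4.540

E[X] = 83/10, E[X²] = 179/2
Var(X) = E[X²] − (E[X])² = 179/2 − 6889/100 = 2061/100
SD(X) = √(2061/100) ≈ 4.540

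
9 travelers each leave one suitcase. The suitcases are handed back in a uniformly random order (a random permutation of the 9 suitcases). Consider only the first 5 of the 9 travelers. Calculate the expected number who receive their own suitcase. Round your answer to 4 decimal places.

0.5556

Let Xᵢ = 1 if person i gets their own suitcase. For each i, P(Xᵢ=1) = 1/9.
By linearity of expectation, E[X₁+…+X_5] = 5·(1/9) = 5/9.
≈ 0.5556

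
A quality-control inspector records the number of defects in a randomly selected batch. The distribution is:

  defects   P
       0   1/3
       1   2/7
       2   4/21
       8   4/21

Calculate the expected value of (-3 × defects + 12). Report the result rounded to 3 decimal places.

E[-3x+12] = (1/3)·12 + (2/7)·9 + (4/21)·6 + (4/21)·(-12)
     = 38/7 ≈ 5.429

5.429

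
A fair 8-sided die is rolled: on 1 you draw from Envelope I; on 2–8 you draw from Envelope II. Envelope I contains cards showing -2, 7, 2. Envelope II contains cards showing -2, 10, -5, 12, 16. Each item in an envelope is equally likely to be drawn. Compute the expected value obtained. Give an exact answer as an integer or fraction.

E[X | Envelope I] = (-2 + 7 + 2)/3 = 7/3
E[X | Envelope II] = (-2 + 10 − 5 + 12 + 16)/5 = 31/5
E[X] = (1/8)·7/3 + (7/8)·31/5 = 343/60

343/60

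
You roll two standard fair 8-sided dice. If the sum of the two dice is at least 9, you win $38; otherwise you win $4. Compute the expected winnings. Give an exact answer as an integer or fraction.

185/8 dollars

E[payout] = (7/16)·4 + (9/16)·38 = 185/8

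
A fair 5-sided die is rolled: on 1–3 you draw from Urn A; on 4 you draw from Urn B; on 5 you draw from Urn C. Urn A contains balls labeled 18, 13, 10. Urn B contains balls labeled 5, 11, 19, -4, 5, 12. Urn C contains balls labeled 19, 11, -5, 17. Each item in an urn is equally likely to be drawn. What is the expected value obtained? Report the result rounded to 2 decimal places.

E[X | Urn A] = (18 + 13 + 10)/3 = 41/3
E[X | Urn B] = (5 + 11 + 19 − 4 + 5 + 12)/6 = 8
E[X | Urn C] = (19 + 11 − 5 + 17)/4 = 21/2
E[X] = (3/5)·41/3 + (1/5)·8 + (1/5)·21/2 = 119/10 ≈ 11.90

11.90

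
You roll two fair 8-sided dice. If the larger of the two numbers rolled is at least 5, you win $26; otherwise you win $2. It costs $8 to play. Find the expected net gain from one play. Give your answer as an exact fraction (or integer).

$12

E[payout] = (1/4)·2 + (3/4)·26 = 20
Expected profit = 20 − 8 = 12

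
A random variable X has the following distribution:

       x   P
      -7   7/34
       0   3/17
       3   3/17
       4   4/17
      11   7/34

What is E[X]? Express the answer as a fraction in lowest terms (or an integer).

39/17

E[X] = (7/34)·(-7) + (3/17)·0 + (3/17)·3 + (4/17)·4 + (7/34)·11
     = 39/17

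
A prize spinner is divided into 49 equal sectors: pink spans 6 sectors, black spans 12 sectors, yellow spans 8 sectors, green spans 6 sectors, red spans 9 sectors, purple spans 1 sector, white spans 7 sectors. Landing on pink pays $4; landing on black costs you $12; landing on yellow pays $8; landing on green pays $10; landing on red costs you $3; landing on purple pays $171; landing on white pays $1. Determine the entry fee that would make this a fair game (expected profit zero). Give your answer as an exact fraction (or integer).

155/49 dollars

E[payout] = (6/49)·4 + (12/49)·(-12) + (8/49)·8 + (6/49)·10 + (9/49)·(-3) + (1/49)·171 + (7/49)·1 = 155/49
Fair fee = E[payout] = 155/49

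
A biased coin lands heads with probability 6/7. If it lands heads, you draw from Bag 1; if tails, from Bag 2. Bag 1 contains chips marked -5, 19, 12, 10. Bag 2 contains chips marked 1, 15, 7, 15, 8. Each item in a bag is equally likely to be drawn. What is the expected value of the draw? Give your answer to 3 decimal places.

E[X | Bag 1] = (-5 + 19 + 12 + 10)/4 = 9
E[X | Bag 2] = (1 + 15 + 7 + 15 + 8)/5 = 46/5
E[X] = (6/7)·9 + (1/7)·46/5 = 316/35 ≈ 9.029

9.029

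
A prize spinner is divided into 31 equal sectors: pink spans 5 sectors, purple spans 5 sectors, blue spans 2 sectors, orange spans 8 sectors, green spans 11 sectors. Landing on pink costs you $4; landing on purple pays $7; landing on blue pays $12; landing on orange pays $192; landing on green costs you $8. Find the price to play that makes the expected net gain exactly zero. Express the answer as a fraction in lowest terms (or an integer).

1487/31 dollars

E[payout] = (5/31)·(-4) + (5/31)·7 + (2/31)·12 + (8/31)·192 + (11/31)·(-8) = 1487/31
Fair fee = E[payout] = 1487/31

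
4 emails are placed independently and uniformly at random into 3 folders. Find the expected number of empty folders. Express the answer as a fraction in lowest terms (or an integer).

16/27

Let Xⱼ=1 if folder j is empty. P(Xⱼ=1) = ((3-1)/3)^4 = 16/81.
By linearity, E[#empty] = 3·16/81 = 16/27.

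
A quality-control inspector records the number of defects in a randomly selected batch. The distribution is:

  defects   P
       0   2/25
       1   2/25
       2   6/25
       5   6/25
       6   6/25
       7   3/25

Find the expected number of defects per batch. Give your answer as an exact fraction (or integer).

E[X] = (2/25)·0 + (2/25)·1 + (6/25)·2 + (6/25)·5 + (6/25)·6 + (3/25)·7
     = 101/25

101/25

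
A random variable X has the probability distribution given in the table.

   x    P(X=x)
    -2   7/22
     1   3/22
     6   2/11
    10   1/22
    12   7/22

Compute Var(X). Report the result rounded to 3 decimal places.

E[X] = (7/22)·(-2) + (3/22)·1 + (2/11)·6 + (1/22)·10 + (7/22)·12 = 107/22
E[X²] = (7/22)·4 + (3/22)·1 + (2/11)·36 + (1/22)·100 + (7/22)·144 = 1283/22
Var(X) = 1283/22 − (107/22)² = 16777/484 ≈ 34.663

34.663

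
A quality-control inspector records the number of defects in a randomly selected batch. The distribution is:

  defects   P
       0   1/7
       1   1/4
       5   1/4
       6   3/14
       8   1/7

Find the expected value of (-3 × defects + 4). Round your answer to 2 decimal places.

E[-3x+4] = (1/7)·4 + (1/4)·1 + (1/4)·(-11) + (3/14)·(-14) + (1/7)·(-20)
     = -109/14 ≈ -7.79

-7.79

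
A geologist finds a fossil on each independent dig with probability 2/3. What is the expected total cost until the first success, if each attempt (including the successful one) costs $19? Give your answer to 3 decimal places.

$28.500

E[#attempts] = 1/p = 3/2; E[cost] = 19·3/2 = 57/2.
≈ 28.500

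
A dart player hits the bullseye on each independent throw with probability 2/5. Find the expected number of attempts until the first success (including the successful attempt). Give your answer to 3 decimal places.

For a geometric distribution, E[trials] = 1/p = 1/(2/5) = 5/2.
≈ 2.500

2.500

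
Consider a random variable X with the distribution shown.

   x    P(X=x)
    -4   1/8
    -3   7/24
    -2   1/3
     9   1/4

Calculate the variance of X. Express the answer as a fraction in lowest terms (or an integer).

E[X] = (1/8)·(-4) + (7/24)·(-3) + (1/3)·(-2) + (1/4)·9 = 5/24
E[X²] = (1/8)·16 + (7/24)·9 + (1/3)·4 + (1/4)·81 = 629/24
Var(X) = 629/24 − (5/24)² = 15071/576

15071/576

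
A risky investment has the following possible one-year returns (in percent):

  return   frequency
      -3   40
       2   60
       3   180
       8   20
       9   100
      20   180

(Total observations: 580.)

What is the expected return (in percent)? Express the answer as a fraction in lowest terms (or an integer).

Total = 580, so P(return=-3) = 40/580, etc.
E[X] = (2/29)·(-3) + (3/29)·2 + (9/29)·3 + (1/29)·8 + (5/29)·9 + (9/29)·20
     = 260/29

260/29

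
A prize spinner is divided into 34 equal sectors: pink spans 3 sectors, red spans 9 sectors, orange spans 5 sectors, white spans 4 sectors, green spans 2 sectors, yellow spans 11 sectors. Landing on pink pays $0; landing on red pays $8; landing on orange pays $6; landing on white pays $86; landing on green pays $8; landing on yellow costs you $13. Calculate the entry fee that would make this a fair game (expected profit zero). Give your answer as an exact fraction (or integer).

E[payout] = (3/34)·0 + (9/34)·8 + (5/34)·6 + (4/34)·86 + (2/34)·8 + (11/34)·(-13) = 319/34
Fair fee = E[payout] = 319/34

319/34 dollars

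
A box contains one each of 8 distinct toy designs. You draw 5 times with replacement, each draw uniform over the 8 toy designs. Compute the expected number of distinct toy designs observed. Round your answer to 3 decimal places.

3.897

Let Xⱼ=1 if type j appears at least once. P(Xⱼ=1) = 1 − ((8−1)/8)^5 = 15961/32768.
E[#distinct] = 8·15961/32768 = 15961/4096.
≈ 3.897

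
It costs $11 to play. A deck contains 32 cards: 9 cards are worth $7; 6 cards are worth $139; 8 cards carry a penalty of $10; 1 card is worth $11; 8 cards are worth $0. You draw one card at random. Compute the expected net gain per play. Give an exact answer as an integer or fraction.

E[payout] = (9/32)·7 + (6/32)·139 + (8/32)·(-10) + (1/32)·11 + (8/32)·0 = 207/8
Expected profit = 207/8 − 11 = 119/8

119/8 dollars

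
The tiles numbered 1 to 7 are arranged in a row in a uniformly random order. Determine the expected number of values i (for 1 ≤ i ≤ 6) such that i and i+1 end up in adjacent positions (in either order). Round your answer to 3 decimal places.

1.714

For each i ∈ {1,…,6}, let Xᵢ = 1 if i and i+1 are adjacent. P(Xᵢ=1) = 2·(7−1)!/7! = 2/7.
By linearity, E[ΣXᵢ] = (6)·(2/7) = 12/7.
≈ 1.714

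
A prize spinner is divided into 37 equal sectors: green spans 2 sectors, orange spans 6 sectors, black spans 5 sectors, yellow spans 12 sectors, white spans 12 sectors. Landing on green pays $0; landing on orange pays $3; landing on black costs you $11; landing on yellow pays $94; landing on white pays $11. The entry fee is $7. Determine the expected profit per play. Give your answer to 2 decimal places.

$26.05

E[payout] = (2/37)·0 + (6/37)·3 + (5/37)·(-11) + (12/37)·94 + (12/37)·11 = 1223/37
Expected profit = 1223/37 − 7 = 964/37 ≈ $26.05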